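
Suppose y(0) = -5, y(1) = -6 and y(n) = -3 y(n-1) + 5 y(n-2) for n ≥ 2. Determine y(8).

637

y(2) = -3·(-6) + 5·(-5) = -7
y(3) = -3·(-7) + 5·(-6) = -9
y(4) = -3·(-9) + 5·(-7) = -8
y(5) = -3·(-8) + 5·(-9) = -21
y(6) = -3·(-21) + 5·(-8) = 23
y(7) = -3·23 + 5·(-21) = -174
y(8) = -3·(-174) + 5·23 = 637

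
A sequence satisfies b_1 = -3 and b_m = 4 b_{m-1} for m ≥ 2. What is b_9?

b_2 = 4*(-3) = -12
b_3 = 4*(-12) = -48
b_4 = 4*(-48) = -192
b_5 = 4*(-192) = -768
b_6 = 4*(-768) = -3072
b_7 = 4*(-3072) = -12288
b_8 = 4*(-12288) = -49152
b_9 = 4*(-49152) = -196608

-196608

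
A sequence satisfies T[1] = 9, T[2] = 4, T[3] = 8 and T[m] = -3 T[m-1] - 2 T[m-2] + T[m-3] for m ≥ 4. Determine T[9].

508

T[4] = -3*8 - 2*4 + 9 = -23
T[5] = -3*(-23) - 2*8 + 4 = 57
T[6] = -3*57 - 2*(-23) + 8 = -117
T[7] = -3*(-117) - 2*57 + (-23) = 214
T[8] = -3*214 - 2*(-117) + 57 = -351
T[9] = -3*(-351) - 2*214 + (-117) = 508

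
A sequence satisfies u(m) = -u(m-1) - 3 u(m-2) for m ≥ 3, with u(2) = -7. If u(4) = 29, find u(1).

5

Let u(1) = z.
u(3) = 7 - 3z
u(4) = 14 + 3z
So 14 + 3z = 29, giving z = 5.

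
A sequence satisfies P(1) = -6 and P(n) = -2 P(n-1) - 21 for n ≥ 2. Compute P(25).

The fixed point is -21/(1 + 2) = -7, so P(n) + 7 = -2(P(n-1) + 7).
Hence P(n) = 1·(-2)^{n-1} - 7.
P(25) = 1·(-2)^{24} - 7 = 1·16777216 - 7 = 16777209.

16777209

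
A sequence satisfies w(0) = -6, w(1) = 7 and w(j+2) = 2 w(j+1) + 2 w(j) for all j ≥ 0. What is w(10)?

w(2) = 2*7 + 2*(-6) = 2
w(3) = 2*2 + 2*7 = 18
w(4) = 2*18 + 2*2 = 40
w(5) = 2*40 + 2*18 = 116
w(6) = 2*116 + 2*40 = 312
w(7) = 2*312 + 2*116 = 856
w(8) = 2*856 + 2*312 = 2336
w(9) = 2*2336 + 2*856 = 6384
w(10) = 2*6384 + 2*2336 = 17440

17440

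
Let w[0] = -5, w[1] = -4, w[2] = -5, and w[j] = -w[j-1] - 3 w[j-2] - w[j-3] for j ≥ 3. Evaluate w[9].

-232

w[3] = -(-5) - 3(-4) - (-5) = 22
w[4] = -22 - 3(-5) - (-4) = -3
w[5] = -(-3) - 3(22) - (-5) = -58
w[6] = -(-58) - 3(-3) - 22 = 45
w[7] = -45 - 3(-58) - (-3) = 132
w[8] = -132 - 3(45) - (-58) = -209
w[9] = -(-209) - 3(132) - 45 = -232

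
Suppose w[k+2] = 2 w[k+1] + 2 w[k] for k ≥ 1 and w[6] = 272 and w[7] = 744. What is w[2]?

4

Rearranging, w[k-2] = (w[k] - 2 w[k-1]) / 2.
w[5] = (744 - 2*272) / 2 = 200/2 = 100
w[4] = (272 - 2*100) / 2 = 72/2 = 36
w[3] = (100 - 2*36) / 2 = 28/2 = 14
w[2] = (36 - 2*14) / 2 = 8/2 = 4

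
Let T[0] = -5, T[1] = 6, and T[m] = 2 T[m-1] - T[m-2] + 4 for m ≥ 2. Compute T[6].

121

T[2] = 2(6) - (-5) + 4 = 21
T[3] = 2(21) - 6 + 4 = 40
T[4] = 2(40) - 21 + 4 = 63
T[5] = 2(63) - 40 + 4 = 90
T[6] = 2(90) - 63 + 4 = 121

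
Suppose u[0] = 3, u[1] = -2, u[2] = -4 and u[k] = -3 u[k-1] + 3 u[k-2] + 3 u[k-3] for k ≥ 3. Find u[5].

u[3] = -3·(-4) + 3·(-2) + 3·3 = 15
u[4] = -3·15 + 3·(-4) + 3·(-2) = -63
u[5] = -3·(-63) + 3·15 + 3·(-4) = 222

222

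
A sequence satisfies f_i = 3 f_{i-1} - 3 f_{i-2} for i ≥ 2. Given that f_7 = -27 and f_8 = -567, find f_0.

-6

Rearranging, f_{i-2} = (f_i - 3 f_{i-1}) / -3.
f_6 = (-567 - 3·(-27)) / -3 = -486/-3 = 162
f_5 = (-27 - 3·162) / -3 = -513/-3 = 171
f_4 = (162 - 3·171) / -3 = -351/-3 = 117
f_3 = (171 - 3·117) / -3 = -180/-3 = 60
f_2 = (117 - 3·60) / -3 = -63/-3 = 21
f_1 = (60 - 3·21) / -3 = -3/-3 = 1
f_0 = (21 - 3·1) / -3 = 18/-3 = -6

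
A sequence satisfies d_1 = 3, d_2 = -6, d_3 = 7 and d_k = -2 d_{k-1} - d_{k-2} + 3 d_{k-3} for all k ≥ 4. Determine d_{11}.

1647

d_4 = -2(7) - (-6) + 3(3) = 1
d_5 = -2(1) - 7 + 3(-6) = -27
d_6 = -2(-27) - 1 + 3(7) = 74
d_7 = -2(74) - (-27) + 3(1) = -118
d_8 = -2(-118) - 74 + 3(-27) = 81
d_9 = -2(81) - (-118) + 3(74) = 178
d_{10} = -2(178) - 81 + 3(-118) = -791
d_{11} = -2(-791) - 178 + 3(81) = 1647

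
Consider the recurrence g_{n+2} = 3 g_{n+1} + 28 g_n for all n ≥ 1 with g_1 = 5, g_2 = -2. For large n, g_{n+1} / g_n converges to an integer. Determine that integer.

The characteristic equation is r^2 - 3r - 28 = 0, which factors as (r - 7)(r + 4) = 0.
So the roots are 7 and -4. Since |7| > |-4| and the coefficient of 7^n is non-zero, the ratio tends to 7.

7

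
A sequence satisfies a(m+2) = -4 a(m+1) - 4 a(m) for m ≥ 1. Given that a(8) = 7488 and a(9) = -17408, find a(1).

Rearranging, a(m-2) = (a(m) + 4 a(m-1)) / -4.
a(7) = (-17408 + 4*7488) / -4 = 12544/-4 = -3136
a(6) = (7488 + 4*(-3136)) / -4 = -5056/-4 = 1264
a(5) = (-3136 + 4*1264) / -4 = 1920/-4 = -480
a(4) = (1264 + 4*(-480)) / -4 = -656/-4 = 164
a(3) = (-480 + 4*164) / -4 = 176/-4 = -44
a(2) = (164 + 4*(-44)) / -4 = -12/-4 = 3
a(1) = (-44 + 4*3) / -4 = -32/-4 = 8

8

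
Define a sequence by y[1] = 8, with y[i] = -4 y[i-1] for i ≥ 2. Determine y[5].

y[2] = -4·8 = -32
y[3] = -4·(-32) = 128
y[4] = -4·128 = -512
y[5] = -4·(-512) = 2048

2048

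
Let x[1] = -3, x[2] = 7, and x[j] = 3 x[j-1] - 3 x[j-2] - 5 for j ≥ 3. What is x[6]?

x[3] = 3·7 - 3·(-3) - 5 = 25
x[4] = 3·25 - 3·7 - 5 = 49
x[5] = 3·49 - 3·25 - 5 = 67
x[6] = 3·67 - 3·49 - 5 = 49

49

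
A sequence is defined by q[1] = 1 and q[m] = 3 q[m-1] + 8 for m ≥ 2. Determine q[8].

q[2] = 3·1 + 8 = 11
q[3] = 3·11 + 8 = 41
q[4] = 3·41 + 8 = 131
q[5] = 3·131 + 8 = 401
q[6] = 3·401 + 8 = 1211
q[7] = 3·1211 + 8 = 3641
q[8] = 3·3641 + 8 = 10931

10931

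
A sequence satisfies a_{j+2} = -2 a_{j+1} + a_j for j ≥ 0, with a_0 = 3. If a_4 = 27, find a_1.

Let a_1 = x.
a_2 = 3 - 2x
a_3 = -6 + 5x
a_4 = 15 - 12x
So 15 - 12x = 27, giving x = -1.

-1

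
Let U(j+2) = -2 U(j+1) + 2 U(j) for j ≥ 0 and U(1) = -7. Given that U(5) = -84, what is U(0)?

Let U(0) = w.
U(2) = 14 + 2w
U(3) = -42 - 4w
U(4) = 112 + 12w
U(5) = -308 - 32w
So -308 - 32w = -84, giving w = -7.

-7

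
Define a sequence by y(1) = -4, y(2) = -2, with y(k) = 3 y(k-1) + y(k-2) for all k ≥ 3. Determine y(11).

y(3) = 3·(-2) + (-4) = -10
y(4) = 3·(-10) + (-2) = -32
y(5) = 3·(-32) + (-10) = -106
y(6) = 3·(-106) + (-32) = -350
y(7) = 3·(-350) + (-106) = -1156
y(8) = 3·(-1156) + (-350) = -3818
y(9) = 3·(-3818) + (-1156) = -12610
y(10) = 3·(-12610) + (-3818) = -41648
y(11) = 3·(-41648) + (-12610) = -137554

-137554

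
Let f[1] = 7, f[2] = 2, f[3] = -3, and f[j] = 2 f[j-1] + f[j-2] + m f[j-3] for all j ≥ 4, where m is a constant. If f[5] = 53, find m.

f[4] = -4 + 7m
f[5] = -11 + 16m
So -11 + 16m = 53, giving m = 4.

4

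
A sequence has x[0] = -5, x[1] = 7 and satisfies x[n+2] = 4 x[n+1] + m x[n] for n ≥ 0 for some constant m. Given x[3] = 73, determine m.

x[2] = 28 - 5m
x[3] = 112 - 13m
So 112 - 13m = 73, giving m = 3.

3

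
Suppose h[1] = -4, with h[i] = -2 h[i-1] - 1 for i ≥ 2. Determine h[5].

h[2] = -2·(-4) - 1 = 7
h[3] = -2·7 - 1 = -15
h[4] = -2·(-15) - 1 = 29
h[5] = -2·29 - 1 = -59

-59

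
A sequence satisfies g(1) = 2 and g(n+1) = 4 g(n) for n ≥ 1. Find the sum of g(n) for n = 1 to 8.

g(2) = 4·2 = 8
g(3) = 4·8 = 32
g(4) = 4·32 = 128
g(5) = 4·128 = 512
g(6) = 4·512 = 2048
g(7) = 4·2048 = 8192
g(8) = 4·8192 = 32768
Sum = 2 + 8 + 32 + 128 + 512 + 2048 + 8192 + 32768 = 43690

43690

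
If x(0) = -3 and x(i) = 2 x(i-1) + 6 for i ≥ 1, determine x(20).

The fixed point is 6/(1 - 2) = -6, so x(i) + 6 = 2(x(i-1) + 6).
Hence x(i) = 3·2^i - 6.
x(20) = 3·2^{20} - 6 = 3·1048576 - 6 = 3145722.

3145722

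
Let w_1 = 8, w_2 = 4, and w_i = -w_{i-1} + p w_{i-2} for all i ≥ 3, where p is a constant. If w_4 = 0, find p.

1

w_3 = -4 + 8p
w_4 = 4 - 4p
So 4 - 4p = 0, giving p = 1.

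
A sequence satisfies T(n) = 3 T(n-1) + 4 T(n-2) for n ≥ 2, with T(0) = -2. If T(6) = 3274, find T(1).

Let T(1) = z.
T(2) = -8 + 3z
T(3) = -24 + 13z
T(4) = -104 + 51z
T(5) = -408 + 205z
T(6) = -1640 + 819z
So -1640 + 819z = 3274, giving z = 6.

6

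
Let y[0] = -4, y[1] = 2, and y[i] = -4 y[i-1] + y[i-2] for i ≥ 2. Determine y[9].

289154

y[2] = -4·2 + (-4) = -12
y[3] = -4·(-12) + 2 = 50
y[4] = -4·50 + (-12) = -212
y[5] = -4·(-212) + 50 = 898
y[6] = -4·898 + (-212) = -3804
y[7] = -4·(-3804) + 898 = 16114
y[8] = -4·16114 + (-3804) = -68260
y[9] = -4·(-68260) + 16114 = 289154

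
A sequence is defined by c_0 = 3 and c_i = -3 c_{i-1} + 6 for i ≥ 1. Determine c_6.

1095

c_1 = -3·3 + 6 = -3
c_2 = -3·(-3) + 6 = 15
c_3 = -3·15 + 6 = -39
c_4 = -3·(-39) + 6 = 123
c_5 = -3·123 + 6 = -363
c_6 = -3·(-363) + 6 = 1095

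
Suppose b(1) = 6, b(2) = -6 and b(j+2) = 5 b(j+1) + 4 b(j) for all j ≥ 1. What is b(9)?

b(3) = 5(-6) + 4(6) = -6
b(4) = 5(-6) + 4(-6) = -54
b(5) = 5(-54) + 4(-6) = -294
b(6) = 5(-294) + 4(-54) = -1686
b(7) = 5(-1686) + 4(-294) = -9606
b(8) = 5(-9606) + 4(-1686) = -54774
b(9) = 5(-54774) + 4(-9606) = -312294

-312294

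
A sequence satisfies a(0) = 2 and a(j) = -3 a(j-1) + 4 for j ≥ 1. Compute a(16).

43046722

The fixed point is 4/(1 + 3) = 1, so a(j) - 1 = -3(a(j-1) - 1).
Hence a(j) = 1·(-3)^j + 1.
a(16) = 1·(-3)^{16} + 1 = 1·43046721 + 1 = 43046722.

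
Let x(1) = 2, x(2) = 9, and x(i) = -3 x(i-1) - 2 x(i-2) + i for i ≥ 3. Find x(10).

x(3) = -3·9 - 2·2 + 3 = -28
x(4) = -3·(-28) - 2·9 + 4 = 70
x(5) = -3·70 - 2·(-28) + 5 = -149
x(6) = -3·(-149) - 2·70 + 6 = 313
x(7) = -3·313 - 2·(-149) + 7 = -634
x(8) = -3·(-634) - 2·313 + 8 = 1284
x(9) = -3·1284 - 2·(-634) + 9 = -2575
x(10) = -3·(-2575) - 2·1284 + 10 = 5167

5167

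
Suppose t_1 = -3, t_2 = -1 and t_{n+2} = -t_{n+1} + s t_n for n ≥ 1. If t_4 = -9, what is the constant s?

t_3 = 1 - 3s
t_4 = -1 + 2s
So -1 + 2s = -9, giving s = -4.

-4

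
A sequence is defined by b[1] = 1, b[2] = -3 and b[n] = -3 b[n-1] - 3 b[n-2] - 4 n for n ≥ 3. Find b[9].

90

b[3] = -3·(-3) - 3·1 - 12 = -6
b[4] = -3·(-6) - 3·(-3) - 16 = 11
b[5] = -3·11 - 3·(-6) - 20 = -35
b[6] = -3·(-35) - 3·11 - 24 = 48
b[7] = -3·48 - 3·(-35) - 28 = -67
b[8] = -3·(-67) - 3·48 - 32 = 25
b[9] = -3·25 - 3·(-67) - 36 = 90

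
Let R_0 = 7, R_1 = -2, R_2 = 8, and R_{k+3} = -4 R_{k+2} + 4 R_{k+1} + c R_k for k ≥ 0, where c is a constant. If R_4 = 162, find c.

R_3 = -40 + 7c
R_4 = 192 - 30c
So 192 - 30c = 162, giving c = 1.

1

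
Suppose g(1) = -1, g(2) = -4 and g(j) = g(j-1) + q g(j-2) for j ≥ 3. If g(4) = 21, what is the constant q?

g(3) = -4 - q
g(4) = -4 - 5q
So -4 - 5q = 21, giving q = -5.

-5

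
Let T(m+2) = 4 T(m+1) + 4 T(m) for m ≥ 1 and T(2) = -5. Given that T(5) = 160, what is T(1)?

8

Let T(1) = w.
T(3) = -20 + 4w
T(4) = -100 + 16w
T(5) = -480 + 80w
So -480 + 80w = 160, giving w = 8.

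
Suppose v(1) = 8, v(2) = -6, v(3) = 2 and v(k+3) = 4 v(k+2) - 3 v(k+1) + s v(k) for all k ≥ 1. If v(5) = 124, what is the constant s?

1

v(4) = 26 + 8s
v(5) = 98 + 26s
So 98 + 26s = 124, giving s = 1.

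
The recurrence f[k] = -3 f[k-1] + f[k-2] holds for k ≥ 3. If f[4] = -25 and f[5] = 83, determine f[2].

Rearranging, f[k-2] = f[k] + 3 f[k-1].
f[3] = 83 + 3*(-25) = 8
f[2] = -25 + 3*8 = -1

-1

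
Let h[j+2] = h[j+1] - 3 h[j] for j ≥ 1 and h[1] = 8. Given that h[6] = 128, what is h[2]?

Let h[2] = z.
h[3] = -24 + z
h[4] = -24 - 2z
h[5] = 48 - 5z
h[6] = 120 + z
So 120 + z = 128, giving z = 8.

8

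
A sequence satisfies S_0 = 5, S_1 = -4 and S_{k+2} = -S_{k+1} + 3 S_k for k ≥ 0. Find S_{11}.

-28117

S_2 = -(-4) + 3*5 = 19
S_3 = -19 + 3*(-4) = -31
S_4 = -(-31) + 3*19 = 88
S_5 = -88 + 3*(-31) = -181
S_6 = -(-181) + 3*88 = 445
S_7 = -445 + 3*(-181) = -988
S_8 = -(-988) + 3*445 = 2323
S_9 = -2323 + 3*(-988) = -5287
S_{10} = -(-5287) + 3*2323 = 12256
S_{11} = -12256 + 3*(-5287) = -28117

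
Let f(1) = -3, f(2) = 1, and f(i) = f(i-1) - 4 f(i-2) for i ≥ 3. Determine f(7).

f(3) = 1 - 4(-3) = 13
f(4) = 13 - 4(1) = 9
f(5) = 9 - 4(13) = -43
f(6) = (-43) - 4(9) = -79
f(7) = (-79) - 4(-43) = 93

93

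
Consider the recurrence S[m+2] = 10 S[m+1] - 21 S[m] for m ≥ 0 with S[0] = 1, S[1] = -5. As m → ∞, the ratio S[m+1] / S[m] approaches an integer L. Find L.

7

The characteristic equation is r^2 - 10r + 21 = 0, which factors as (r - 7)(r - 3) = 0.
So the roots are 7 and 3. Since |7| > |3| and the coefficient of 7^m is non-zero, the ratio tends to 7.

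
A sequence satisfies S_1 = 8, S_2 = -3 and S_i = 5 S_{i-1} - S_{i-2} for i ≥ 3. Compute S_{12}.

S_3 = 5*(-3) - 8 = -23
S_4 = 5*(-23) - (-3) = -112
S_5 = 5*(-112) - (-23) = -537
S_6 = 5*(-537) - (-112) = -2573
S_7 = 5*(-2573) - (-537) = -12328
S_8 = 5*(-12328) - (-2573) = -59067
S_9 = 5*(-59067) - (-12328) = -283007
S_{10} = 5*(-283007) - (-59067) = -1355968
S_{11} = 5*(-1355968) - (-283007) = -6496833
S_{12} = 5*(-6496833) - (-1355968) = -31128197

-31128197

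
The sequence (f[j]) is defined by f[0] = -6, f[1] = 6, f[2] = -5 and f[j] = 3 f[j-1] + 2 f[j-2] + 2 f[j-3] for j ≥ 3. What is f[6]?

-623

f[3] = 3·(-5) + 2·6 + 2·(-6) = -15
f[4] = 3·(-15) + 2·(-5) + 2·6 = -43
f[5] = 3·(-43) + 2·(-15) + 2·(-5) = -169
f[6] = 3·(-169) + 2·(-43) + 2·(-15) = -623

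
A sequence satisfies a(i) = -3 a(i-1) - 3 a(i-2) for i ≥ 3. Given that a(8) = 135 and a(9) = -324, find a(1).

1

Rearranging, a(i-2) = (a(i) + 3 a(i-1)) / -3.
a(7) = (-324 + 3(135)) / -3 = 81/-3 = -27
a(6) = (135 + 3(-27)) / -3 = 54/-3 = -18
a(5) = (-27 + 3(-18)) / -3 = -81/-3 = 27
a(4) = (-18 + 3(27)) / -3 = 63/-3 = -21
a(3) = (27 + 3(-21)) / -3 = -36/-3 = 12
a(2) = (-21 + 3(12)) / -3 = 15/-3 = -5
a(1) = (12 + 3(-5)) / -3 = -3/-3 = 1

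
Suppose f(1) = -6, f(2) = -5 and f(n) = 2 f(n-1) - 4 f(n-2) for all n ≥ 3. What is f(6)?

-112

f(3) = 2·(-5) - 4·(-6) = 14
f(4) = 2·14 - 4·(-5) = 48
f(5) = 2·48 - 4·14 = 40
f(6) = 2·40 - 4·48 = -112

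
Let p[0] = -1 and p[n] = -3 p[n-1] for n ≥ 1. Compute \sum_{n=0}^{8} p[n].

p[1] = -3(-1) = 3
p[2] = -3(3) = -9
p[3] = -3(-9) = 27
p[4] = -3(27) = -81
p[5] = -3(-81) = 243
p[6] = -3(243) = -729
p[7] = -3(-729) = 2187
p[8] = -3(2187) = -6561
Sum = (-1) + 3 + (-9) + 27 + (-81) + 243 + (-729) + 2187 + (-6561) = -4921

-4921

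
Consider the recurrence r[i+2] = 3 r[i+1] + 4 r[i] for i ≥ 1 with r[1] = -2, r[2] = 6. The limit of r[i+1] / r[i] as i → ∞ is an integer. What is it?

The characteristic equation is r^2 - 3r - 4 = 0, which factors as (r - 4)(r + 1) = 0.
So the roots are 4 and -1. Since |4| > |-1| and the coefficient of 4^i is non-zero, the ratio tends to 4.

4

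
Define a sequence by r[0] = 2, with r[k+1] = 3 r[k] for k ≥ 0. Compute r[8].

13122

r[1] = 3*2 = 6
r[2] = 3*6 = 18
r[3] = 3*18 = 54
r[4] = 3*54 = 162
r[5] = 3*162 = 486
r[6] = 3*486 = 1458
r[7] = 3*1458 = 4374
r[8] = 3*4374 = 13122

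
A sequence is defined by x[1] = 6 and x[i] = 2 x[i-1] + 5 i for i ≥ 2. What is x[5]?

301

x[2] = 2(6) + 10 = 22
x[3] = 2(22) + 15 = 59
x[4] = 2(59) + 20 = 138
x[5] = 2(138) + 25 = 301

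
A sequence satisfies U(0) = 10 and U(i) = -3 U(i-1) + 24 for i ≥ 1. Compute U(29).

-274521509459526

The fixed point is 24/(1 + 3) = 6, so U(i) - 6 = -3(U(i-1) - 6).
Hence U(i) = 4·(-3)^i + 6.
U(29) = 4·(-3)^{29} + 6 = 4·-68630377364883 + 6 = -274521509459526.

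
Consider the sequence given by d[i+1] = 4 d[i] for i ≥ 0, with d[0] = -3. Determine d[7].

d[1] = 4(-3) = -12
d[2] = 4(-12) = -48
d[3] = 4(-48) = -192
d[4] = 4(-192) = -768
d[5] = 4(-768) = -3072
d[6] = 4(-3072) = -12288
d[7] = 4(-12288) = -49152

-49152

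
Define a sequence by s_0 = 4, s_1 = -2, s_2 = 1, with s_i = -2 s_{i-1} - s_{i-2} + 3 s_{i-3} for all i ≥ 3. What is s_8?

334

s_3 = -2*1 - (-2) + 3*4 = 12
s_4 = -2*12 - 1 + 3*(-2) = -31
s_5 = -2*(-31) - 12 + 3*1 = 53
s_6 = -2*53 - (-31) + 3*12 = -39
s_7 = -2*(-39) - 53 + 3*(-31) = -68
s_8 = -2*(-68) - (-39) + 3*53 = 334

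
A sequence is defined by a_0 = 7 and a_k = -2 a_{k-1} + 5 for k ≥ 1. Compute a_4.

87

a_1 = -2*7 + 5 = -9
a_2 = -2*(-9) + 5 = 23
a_3 = -2*23 + 5 = -41
a_4 = -2*(-41) + 5 = 87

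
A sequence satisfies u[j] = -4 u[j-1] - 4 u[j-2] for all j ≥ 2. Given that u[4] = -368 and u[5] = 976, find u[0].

7

Rearranging, u[j-2] = (u[j] + 4 u[j-1]) / -4.
u[3] = (976 + 4(-368)) / -4 = -496/-4 = 124
u[2] = (-368 + 4(124)) / -4 = 128/-4 = -32
u[1] = (124 + 4(-32)) / -4 = -4/-4 = 1
u[0] = (-32 + 4(1)) / -4 = -28/-4 = 7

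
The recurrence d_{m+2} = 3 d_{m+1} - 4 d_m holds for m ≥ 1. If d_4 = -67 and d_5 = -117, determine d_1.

6

Rearranging, d_{m-2} = (d_m - 3 d_{m-1}) / -4.
d_3 = (-117 - 3·(-67)) / -4 = 84/-4 = -21
d_2 = (-67 - 3·(-21)) / -4 = -4/-4 = 1
d_1 = (-21 - 3·1) / -4 = -24/-4 = 6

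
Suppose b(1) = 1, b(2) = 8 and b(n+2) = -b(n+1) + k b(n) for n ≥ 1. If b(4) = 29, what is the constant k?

3

b(3) = -8 + k
b(4) = 8 + 7k
So 8 + 7k = 29, giving k = 3.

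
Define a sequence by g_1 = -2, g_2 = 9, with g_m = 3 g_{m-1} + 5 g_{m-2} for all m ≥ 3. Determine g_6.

1599

g_3 = 3*9 + 5*(-2) = 17
g_4 = 3*17 + 5*9 = 96
g_5 = 3*96 + 5*17 = 373
g_6 = 3*373 + 5*96 = 1599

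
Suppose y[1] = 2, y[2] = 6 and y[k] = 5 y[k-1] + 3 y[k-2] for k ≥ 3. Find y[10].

y[3] = 5(6) + 3(2) = 36
y[4] = 5(36) + 3(6) = 198
y[5] = 5(198) + 3(36) = 1098
y[6] = 5(1098) + 3(198) = 6084
y[7] = 5(6084) + 3(1098) = 33714
y[8] = 5(33714) + 3(6084) = 186822
y[9] = 5(186822) + 3(33714) = 1035252
y[10] = 5(1035252) + 3(186822) = 5736726

5736726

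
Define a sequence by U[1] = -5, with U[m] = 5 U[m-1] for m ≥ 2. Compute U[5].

-3125

U[2] = 5*(-5) = -25
U[3] = 5*(-25) = -125
U[4] = 5*(-125) = -625
U[5] = 5*(-625) = -3125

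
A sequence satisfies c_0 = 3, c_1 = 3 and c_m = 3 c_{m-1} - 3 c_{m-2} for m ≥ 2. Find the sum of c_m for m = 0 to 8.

c_2 = 3·3 - 3·3 = 0
c_3 = 3·0 - 3·3 = -9
c_4 = 3·(-9) - 3·0 = -27
c_5 = 3·(-27) - 3·(-9) = -54
c_6 = 3·(-54) - 3·(-27) = -81
c_7 = 3·(-81) - 3·(-54) = -81
c_8 = 3·(-81) - 3·(-81) = 0
Sum = 3 + 3 + 0 + (-9) + (-27) + (-54) + (-81) + (-81) + 0 = -246

-246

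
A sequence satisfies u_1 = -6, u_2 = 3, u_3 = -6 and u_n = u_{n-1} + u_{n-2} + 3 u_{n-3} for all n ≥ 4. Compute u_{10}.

-1221

u_4 = (-6) + 3 + 3·(-6) = -21
u_5 = (-21) + (-6) + 3·3 = -18
u_6 = (-18) + (-21) + 3·(-6) = -57
u_7 = (-57) + (-18) + 3·(-21) = -138
u_8 = (-138) + (-57) + 3·(-18) = -249
u_9 = (-249) + (-138) + 3·(-57) = -558
u_{10} = (-558) + (-249) + 3·(-138) = -1221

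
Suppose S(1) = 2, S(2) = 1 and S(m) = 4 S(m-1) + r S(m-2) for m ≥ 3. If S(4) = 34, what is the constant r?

S(3) = 4 + 2r
S(4) = 16 + 9r
So 16 + 9r = 34, giving r = 2.

2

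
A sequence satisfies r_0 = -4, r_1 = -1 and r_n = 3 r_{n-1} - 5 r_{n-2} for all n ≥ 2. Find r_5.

-31

r_2 = 3*(-1) - 5*(-4) = 17
r_3 = 3*17 - 5*(-1) = 56
r_4 = 3*56 - 5*17 = 83
r_5 = 3*83 - 5*56 = -31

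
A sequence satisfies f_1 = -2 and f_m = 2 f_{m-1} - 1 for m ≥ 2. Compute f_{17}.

-196607

The fixed point is -1/(1 - 2) = 1, so f_m - 1 = 2(f_{m-1} - 1).
Hence f_m = -3·2^{m-1} + 1.
f_{17} = -3·2^{16} + 1 = -3·65536 + 1 = -196607.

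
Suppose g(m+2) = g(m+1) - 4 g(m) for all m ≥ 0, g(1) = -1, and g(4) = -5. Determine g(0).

-1

Let g(0) = x.
g(2) = -1 - 4x
g(3) = 3 - 4x
g(4) = 7 + 12x
So 7 + 12x = -5, giving x = -1.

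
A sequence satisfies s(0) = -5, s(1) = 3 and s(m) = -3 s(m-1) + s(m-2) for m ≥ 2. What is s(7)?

5367

s(2) = -3·3 + (-5) = -14
s(3) = -3·(-14) + 3 = 45
s(4) = -3·45 + (-14) = -149
s(5) = -3·(-149) + 45 = 492
s(6) = -3·492 + (-149) = -1625
s(7) = -3·(-1625) + 492 = 5367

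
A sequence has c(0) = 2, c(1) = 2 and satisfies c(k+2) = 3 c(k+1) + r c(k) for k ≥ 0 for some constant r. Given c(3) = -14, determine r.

c(2) = 6 + 2r
c(3) = 18 + 8r
So 18 + 8r = -14, giving r = -4.

-4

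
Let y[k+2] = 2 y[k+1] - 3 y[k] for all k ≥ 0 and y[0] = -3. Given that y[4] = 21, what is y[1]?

Let y[1] = w.
y[2] = 9 + 2w
y[3] = 18 + w
y[4] = 9 - 4w
So 9 - 4w = 21, giving w = -3.

-3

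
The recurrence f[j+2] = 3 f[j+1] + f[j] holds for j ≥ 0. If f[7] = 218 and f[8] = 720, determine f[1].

2

Rearranging, f[j-2] = f[j] - 3 f[j-1].
f[6] = 720 - 3·218 = 66
f[5] = 218 - 3·66 = 20
f[4] = 66 - 3·20 = 6
f[3] = 20 - 3·6 = 2
f[2] = 6 - 3·2 = 0
f[1] = 2 - 3·0 = 2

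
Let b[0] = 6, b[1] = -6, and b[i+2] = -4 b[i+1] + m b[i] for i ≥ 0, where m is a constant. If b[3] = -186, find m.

3

b[2] = 24 + 6m
b[3] = -96 - 30m
So -96 - 30m = -186, giving m = 3.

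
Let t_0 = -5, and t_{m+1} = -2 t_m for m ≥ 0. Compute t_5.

t_1 = -2·(-5) = 10
t_2 = -2·10 = -20
t_3 = -2·(-20) = 40
t_4 = -2·40 = -80
t_5 = -2·(-80) = 160

160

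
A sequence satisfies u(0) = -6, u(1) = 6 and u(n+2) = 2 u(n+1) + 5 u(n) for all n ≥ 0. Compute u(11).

u(2) = 2*6 + 5*(-6) = -18
u(3) = 2*(-18) + 5*6 = -6
u(4) = 2*(-6) + 5*(-18) = -102
u(5) = 2*(-102) + 5*(-6) = -234
u(6) = 2*(-234) + 5*(-102) = -978
u(7) = 2*(-978) + 5*(-234) = -3126
u(8) = 2*(-3126) + 5*(-978) = -11142
u(9) = 2*(-11142) + 5*(-3126) = -37914
u(10) = 2*(-37914) + 5*(-11142) = -131538
u(11) = 2*(-131538) + 5*(-37914) = -452646

-452646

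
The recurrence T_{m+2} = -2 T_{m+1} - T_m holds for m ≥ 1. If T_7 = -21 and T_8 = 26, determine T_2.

-4

Rearranging, T_{m-2} = -(T_m + 2 T_{m-1}).
T_6 = -(26 + 2*(-21)) = 16
T_5 = -(-21 + 2*16) = -11
T_4 = -(16 + 2*(-11)) = 6
T_3 = -(-11 + 2*6) = -1
T_2 = -(6 + 2*(-1)) = -4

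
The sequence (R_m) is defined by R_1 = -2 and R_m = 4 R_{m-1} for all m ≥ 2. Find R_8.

-32768

R_2 = 4*(-2) = -8
R_3 = 4*(-8) = -32
R_4 = 4*(-32) = -128
R_5 = 4*(-128) = -512
R_6 = 4*(-512) = -2048
R_7 = 4*(-2048) = -8192
R_8 = 4*(-8192) = -32768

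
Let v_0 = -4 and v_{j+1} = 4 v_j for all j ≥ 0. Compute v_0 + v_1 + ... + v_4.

-1364

v_1 = 4(-4) = -16
v_2 = 4(-16) = -64
v_3 = 4(-64) = -256
v_4 = 4(-256) = -1024
Sum = (-4) + (-16) + (-64) + (-256) + (-1024) = -1364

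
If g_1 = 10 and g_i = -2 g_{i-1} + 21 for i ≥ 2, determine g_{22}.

The fixed point is 21/(1 + 2) = 7, so g_i - 7 = -2(g_{i-1} - 7).
Hence g_i = 3·(-2)^{i-1} + 7.
g_{22} = 3·(-2)^{21} + 7 = 3·-2097152 + 7 = -6291449.

-6291449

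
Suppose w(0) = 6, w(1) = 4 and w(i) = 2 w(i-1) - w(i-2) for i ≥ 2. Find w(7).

-8

w(2) = 2(4) - 6 = 2
w(3) = 2(2) - 4 = 0
w(4) = 2(0) - 2 = -2
w(5) = 2(-2) - 0 = -4
w(6) = 2(-4) - (-2) = -6
w(7) = 2(-6) - (-4) = -8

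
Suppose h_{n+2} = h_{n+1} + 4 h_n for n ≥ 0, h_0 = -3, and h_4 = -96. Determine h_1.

-4

Let h_1 = z.
h_2 = -12 + z
h_3 = -12 + 5z
h_4 = -60 + 9z
So -60 + 9z = -96, giving z = -4.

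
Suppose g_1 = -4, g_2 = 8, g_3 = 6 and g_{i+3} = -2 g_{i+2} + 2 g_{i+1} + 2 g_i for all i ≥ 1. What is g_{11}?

7280

g_4 = -2·6 + 2·8 + 2·(-4) = -4
g_5 = -2·(-4) + 2·6 + 2·8 = 36
g_6 = -2·36 + 2·(-4) + 2·6 = -68
g_7 = -2·(-68) + 2·36 + 2·(-4) = 200
g_8 = -2·200 + 2·(-68) + 2·36 = -464
g_9 = -2·(-464) + 2·200 + 2·(-68) = 1192
g_{10} = -2·1192 + 2·(-464) + 2·200 = -2912
g_{11} = -2·(-2912) + 2·1192 + 2·(-464) = 7280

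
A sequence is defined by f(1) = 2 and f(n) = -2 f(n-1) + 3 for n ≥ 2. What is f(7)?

f(2) = -2(2) + 3 = -1
f(3) = -2(-1) + 3 = 5
f(4) = -2(5) + 3 = -7
f(5) = -2(-7) + 3 = 17
f(6) = -2(17) + 3 = -31
f(7) = -2(-31) + 3 = 65

65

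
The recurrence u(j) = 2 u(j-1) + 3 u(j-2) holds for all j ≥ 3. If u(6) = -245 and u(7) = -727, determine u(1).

Rearranging, u(j-2) = (u(j) - 2 u(j-1)) / 3.
u(5) = (-727 - 2·(-245)) / 3 = -237/3 = -79
u(4) = (-245 - 2·(-79)) / 3 = -87/3 = -29
u(3) = (-79 - 2·(-29)) / 3 = -21/3 = -7
u(2) = (-29 - 2·(-7)) / 3 = -15/3 = -5
u(1) = (-7 - 2·(-5)) / 3 = 3/3 = 1

1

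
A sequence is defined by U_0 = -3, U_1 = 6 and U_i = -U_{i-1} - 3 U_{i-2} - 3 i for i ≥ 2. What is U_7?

U_2 = -6 - 3*(-3) - 6 = -3
U_3 = -(-3) - 3*6 - 9 = -24
U_4 = -(-24) - 3*(-3) - 12 = 21
U_5 = -21 - 3*(-24) - 15 = 36
U_6 = -36 - 3*21 - 18 = -117
U_7 = -(-117) - 3*36 - 21 = -12

-12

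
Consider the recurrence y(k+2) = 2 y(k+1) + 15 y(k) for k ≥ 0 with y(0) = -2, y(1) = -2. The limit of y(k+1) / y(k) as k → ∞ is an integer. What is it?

5

The characteristic equation is r^2 - 2r - 15 = 0, which factors as (r - 5)(r + 3) = 0.
So the roots are 5 and -3. Since |5| > |-3| and the coefficient of 5^k is non-zero, the ratio tends to 5.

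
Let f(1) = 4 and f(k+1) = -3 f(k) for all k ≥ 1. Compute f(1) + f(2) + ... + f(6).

f(2) = -3(4) = -12
f(3) = -3(-12) = 36
f(4) = -3(36) = -108
f(5) = -3(-108) = 324
f(6) = -3(324) = -972
Sum = 4 + (-12) + 36 + (-108) + 324 + (-972) = -728

-728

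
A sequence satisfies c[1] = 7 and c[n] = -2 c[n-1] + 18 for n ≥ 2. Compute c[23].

The fixed point is 18/(1 + 2) = 6, so c[n] - 6 = -2(c[n-1] - 6).
Hence c[n] = 1·(-2)^{n-1} + 6.
c[23] = 1·(-2)^{22} + 6 = 1·4194304 + 6 = 4194310.

4194310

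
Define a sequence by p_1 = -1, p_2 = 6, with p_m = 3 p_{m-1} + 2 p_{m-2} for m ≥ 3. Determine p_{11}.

p_3 = 3*6 + 2*(-1) = 16
p_4 = 3*16 + 2*6 = 60
p_5 = 3*60 + 2*16 = 212
p_6 = 3*212 + 2*60 = 756
p_7 = 3*756 + 2*212 = 2692
p_8 = 3*2692 + 2*756 = 9588
p_9 = 3*9588 + 2*2692 = 34148
p_{10} = 3*34148 + 2*9588 = 121620
p_{11} = 3*121620 + 2*34148 = 433156

433156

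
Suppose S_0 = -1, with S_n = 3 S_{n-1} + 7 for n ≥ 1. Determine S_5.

S_1 = 3(-1) + 7 = 4
S_2 = 3(4) + 7 = 19
S_3 = 3(19) + 7 = 64
S_4 = 3(64) + 7 = 199
S_5 = 3(199) + 7 = 604

604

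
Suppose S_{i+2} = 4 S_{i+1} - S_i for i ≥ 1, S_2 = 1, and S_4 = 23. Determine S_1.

-2

Let S_1 = y.
S_3 = 4 - y
S_4 = 15 - 4y
So 15 - 4y = 23, giving y = -2.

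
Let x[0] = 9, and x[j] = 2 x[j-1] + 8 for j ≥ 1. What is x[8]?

x[1] = 2*9 + 8 = 26
x[2] = 2*26 + 8 = 60
x[3] = 2*60 + 8 = 128
x[4] = 2*128 + 8 = 264
x[5] = 2*264 + 8 = 536
x[6] = 2*536 + 8 = 1080
x[7] = 2*1080 + 8 = 2168
x[8] = 2*2168 + 8 = 4344

4344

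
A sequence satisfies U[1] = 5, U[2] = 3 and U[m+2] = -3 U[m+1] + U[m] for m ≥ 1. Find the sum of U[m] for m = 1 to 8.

1364

U[3] = -3*3 + 5 = -4
U[4] = -3*(-4) + 3 = 15
U[5] = -3*15 + (-4) = -49
U[6] = -3*(-49) + 15 = 162
U[7] = -3*162 + (-49) = -535
U[8] = -3*(-535) + 162 = 1767
Sum = 5 + 3 + (-4) + 15 + (-49) + 162 + (-535) + 1767 = 1364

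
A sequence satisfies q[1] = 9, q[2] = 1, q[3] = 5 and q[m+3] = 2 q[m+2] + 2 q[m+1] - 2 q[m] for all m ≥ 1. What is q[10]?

-976

q[4] = 2*5 + 2*1 - 2*9 = -6
q[5] = 2*(-6) + 2*5 - 2*1 = -4
q[6] = 2*(-4) + 2*(-6) - 2*5 = -30
q[7] = 2*(-30) + 2*(-4) - 2*(-6) = -56
q[8] = 2*(-56) + 2*(-30) - 2*(-4) = -164
q[9] = 2*(-164) + 2*(-56) - 2*(-30) = -380
q[10] = 2*(-380) + 2*(-164) - 2*(-56) = -976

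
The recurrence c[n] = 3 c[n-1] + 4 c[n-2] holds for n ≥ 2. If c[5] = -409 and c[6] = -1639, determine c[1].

Rearranging, c[n-2] = (c[n] - 3 c[n-1]) / 4.
c[4] = (-1639 - 3(-409)) / 4 = -412/4 = -103
c[3] = (-409 - 3(-103)) / 4 = -100/4 = -25
c[2] = (-103 - 3(-25)) / 4 = -28/4 = -7
c[1] = (-25 - 3(-7)) / 4 = -4/4 = -1

-1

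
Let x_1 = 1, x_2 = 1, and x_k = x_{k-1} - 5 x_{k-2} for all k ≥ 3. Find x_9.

x_3 = 1 - 5*1 = -4
x_4 = (-4) - 5*1 = -9
x_5 = (-9) - 5*(-4) = 11
x_6 = 11 - 5*(-9) = 56
x_7 = 56 - 5*11 = 1
x_8 = 1 - 5*56 = -279
x_9 = (-279) - 5*1 = -284

-284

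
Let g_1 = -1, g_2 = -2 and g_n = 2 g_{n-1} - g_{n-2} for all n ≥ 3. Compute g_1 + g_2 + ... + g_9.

-45

g_3 = 2(-2) - (-1) = -3
g_4 = 2(-3) - (-2) = -4
g_5 = 2(-4) - (-3) = -5
g_6 = 2(-5) - (-4) = -6
g_7 = 2(-6) - (-5) = -7
g_8 = 2(-7) - (-6) = -8
g_9 = 2(-8) - (-7) = -9
Sum = (-1) + (-2) + (-3) + (-4) + (-5) + (-6) + (-7) + (-8) + (-9) = -45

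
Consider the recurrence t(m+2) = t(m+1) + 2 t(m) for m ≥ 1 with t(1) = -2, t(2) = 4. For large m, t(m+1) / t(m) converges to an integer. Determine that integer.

2

The characteristic equation is r^2 - r - 2 = 0, which factors as (r - 2)(r + 1) = 0.
So the roots are 2 and -1. Since |2| > |-1| and the coefficient of 2^m is non-zero, the ratio tends to 2.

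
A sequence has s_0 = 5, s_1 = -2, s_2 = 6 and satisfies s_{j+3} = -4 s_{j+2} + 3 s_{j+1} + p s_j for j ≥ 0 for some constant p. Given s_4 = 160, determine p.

-1

s_3 = -30 + 5p
s_4 = 138 - 22p
So 138 - 22p = 160, giving p = -1.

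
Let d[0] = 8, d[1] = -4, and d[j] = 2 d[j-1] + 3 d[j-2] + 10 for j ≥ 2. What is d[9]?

44276

d[2] = 2(-4) + 3(8) + 10 = 26
d[3] = 2(26) + 3(-4) + 10 = 50
d[4] = 2(50) + 3(26) + 10 = 188
d[5] = 2(188) + 3(50) + 10 = 536
d[6] = 2(536) + 3(188) + 10 = 1646
d[7] = 2(1646) + 3(536) + 10 = 4910
d[8] = 2(4910) + 3(1646) + 10 = 14768
d[9] = 2(14768) + 3(4910) + 10 = 44276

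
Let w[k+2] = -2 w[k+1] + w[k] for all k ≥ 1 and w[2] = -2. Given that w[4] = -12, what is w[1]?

1

Let w[1] = v.
w[3] = 4 + v
w[4] = -10 - 2v
So -10 - 2v = -12, giving v = 1.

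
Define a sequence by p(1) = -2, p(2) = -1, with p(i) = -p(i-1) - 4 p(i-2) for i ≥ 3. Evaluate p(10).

p(3) = -(-1) - 4*(-2) = 9
p(4) = -9 - 4*(-1) = -5
p(5) = -(-5) - 4*9 = -31
p(6) = -(-31) - 4*(-5) = 51
p(7) = -51 - 4*(-31) = 73
p(8) = -73 - 4*51 = -277
p(9) = -(-277) - 4*73 = -15
p(10) = -(-15) - 4*(-277) = 1123

1123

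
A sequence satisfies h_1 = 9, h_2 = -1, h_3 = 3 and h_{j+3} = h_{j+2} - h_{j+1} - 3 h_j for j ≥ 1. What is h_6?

h_4 = 3 - (-1) - 3·9 = -23
h_5 = (-23) - 3 - 3·(-1) = -23
h_6 = (-23) - (-23) - 3·3 = -9

-9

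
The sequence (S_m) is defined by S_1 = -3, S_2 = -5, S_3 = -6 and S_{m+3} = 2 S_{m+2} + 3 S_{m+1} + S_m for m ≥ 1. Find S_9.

-7621

S_4 = 2(-6) + 3(-5) + (-3) = -30
S_5 = 2(-30) + 3(-6) + (-5) = -83
S_6 = 2(-83) + 3(-30) + (-6) = -262
S_7 = 2(-262) + 3(-83) + (-30) = -803
S_8 = 2(-803) + 3(-262) + (-83) = -2475
S_9 = 2(-2475) + 3(-803) + (-262) = -7621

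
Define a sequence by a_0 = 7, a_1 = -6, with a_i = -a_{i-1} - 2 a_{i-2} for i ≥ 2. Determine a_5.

a_2 = -(-6) - 2·7 = -8
a_3 = -(-8) - 2·(-6) = 20
a_4 = -20 - 2·(-8) = -4
a_5 = -(-4) - 2·20 = -36

-36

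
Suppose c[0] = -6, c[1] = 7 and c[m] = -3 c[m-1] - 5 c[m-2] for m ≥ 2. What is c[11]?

-42737

c[2] = -3·7 - 5·(-6) = 9
c[3] = -3·9 - 5·7 = -62
c[4] = -3·(-62) - 5·9 = 141
c[5] = -3·141 - 5·(-62) = -113
c[6] = -3·(-113) - 5·141 = -366
c[7] = -3·(-366) - 5·(-113) = 1663
c[8] = -3·1663 - 5·(-366) = -3159
c[9] = -3·(-3159) - 5·1663 = 1162
c[10] = -3·1162 - 5·(-3159) = 12309
c[11] = -3·12309 - 5·1162 = -42737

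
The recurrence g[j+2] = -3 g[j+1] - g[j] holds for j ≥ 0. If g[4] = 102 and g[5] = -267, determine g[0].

Rearranging, g[j-2] = -(g[j] + 3 g[j-1]).
g[3] = -(-267 + 3·102) = -39
g[2] = -(102 + 3·(-39)) = 15
g[1] = -(-39 + 3·15) = -6
g[0] = -(15 + 3·(-6)) = 3

3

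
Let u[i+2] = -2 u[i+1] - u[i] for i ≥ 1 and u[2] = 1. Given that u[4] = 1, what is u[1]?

Let u[1] = v.
u[3] = -2 - v
u[4] = 3 + 2v
So 3 + 2v = 1, giving v = -1.

-1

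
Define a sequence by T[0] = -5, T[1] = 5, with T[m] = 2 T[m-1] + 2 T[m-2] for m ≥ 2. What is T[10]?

8960

T[2] = 2·5 + 2·(-5) = 0
T[3] = 2·0 + 2·5 = 10
T[4] = 2·10 + 2·0 = 20
T[5] = 2·20 + 2·10 = 60
T[6] = 2·60 + 2·20 = 160
T[7] = 2·160 + 2·60 = 440
T[8] = 2·440 + 2·160 = 1200
T[9] = 2·1200 + 2·440 = 3280
T[10] = 2·3280 + 2·1200 = 8960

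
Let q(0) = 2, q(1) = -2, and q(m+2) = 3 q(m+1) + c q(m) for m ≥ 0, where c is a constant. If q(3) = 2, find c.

q(2) = -6 + 2c
q(3) = -18 + 4c
So -18 + 4c = 2, giving c = 5.

5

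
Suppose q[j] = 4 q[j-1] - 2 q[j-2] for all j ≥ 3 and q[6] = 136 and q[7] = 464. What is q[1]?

Rearranging, q[j-2] = (q[j] - 4 q[j-1]) / -2.
q[5] = (464 - 4(136)) / -2 = -80/-2 = 40
q[4] = (136 - 4(40)) / -2 = -24/-2 = 12
q[3] = (40 - 4(12)) / -2 = -8/-2 = 4
q[2] = (12 - 4(4)) / -2 = -4/-2 = 2
q[1] = (4 - 4(2)) / -2 = -4/-2 = 2

2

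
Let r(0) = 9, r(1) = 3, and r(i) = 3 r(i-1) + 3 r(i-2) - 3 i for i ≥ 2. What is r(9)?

r(2) = 3(3) + 3(9) - 6 = 30
r(3) = 3(30) + 3(3) - 9 = 90
r(4) = 3(90) + 3(30) - 12 = 348
r(5) = 3(348) + 3(90) - 15 = 1299
r(6) = 3(1299) + 3(348) - 18 = 4923
r(7) = 3(4923) + 3(1299) - 21 = 18645
r(8) = 3(18645) + 3(4923) - 24 = 70680
r(9) = 3(70680) + 3(18645) - 27 = 267948

267948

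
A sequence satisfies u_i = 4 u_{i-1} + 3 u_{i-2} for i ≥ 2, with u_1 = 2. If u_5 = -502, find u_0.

-5

Let u_0 = y.
u_2 = 8 + 3y
u_3 = 38 + 12y
u_4 = 176 + 57y
u_5 = 818 + 264y
So 818 + 264y = -502, giving y = -5.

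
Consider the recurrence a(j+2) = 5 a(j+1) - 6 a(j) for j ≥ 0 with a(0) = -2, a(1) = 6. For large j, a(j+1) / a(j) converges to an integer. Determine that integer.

The characteristic equation is r^2 - 5r + 6 = 0, which factors as (r - 3)(r - 2) = 0.
So the roots are 3 and 2. Since |3| > |2| and the coefficient of 3^j is non-zero, the ratio tends to 3.

3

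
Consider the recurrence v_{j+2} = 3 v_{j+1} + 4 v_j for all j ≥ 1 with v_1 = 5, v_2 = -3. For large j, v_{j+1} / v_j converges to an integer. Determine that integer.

The characteristic equation is r^2 - 3r - 4 = 0, which factors as (r - 4)(r + 1) = 0.
So the roots are 4 and -1. Since |4| > |-1| and the coefficient of 4^j is non-zero, the ratio tends to 4.

4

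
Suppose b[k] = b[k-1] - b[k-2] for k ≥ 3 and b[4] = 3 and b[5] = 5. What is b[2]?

-5

Rearranging, b[k-2] = -(b[k] - b[k-1]).
b[3] = -(5 - 3) = -2
b[2] = -(3 - (-2)) = -5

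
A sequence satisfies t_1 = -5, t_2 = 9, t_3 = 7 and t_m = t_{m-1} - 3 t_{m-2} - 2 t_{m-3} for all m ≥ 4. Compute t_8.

331

t_4 = 7 - 3*9 - 2*(-5) = -10
t_5 = (-10) - 3*7 - 2*9 = -49
t_6 = (-49) - 3*(-10) - 2*7 = -33
t_7 = (-33) - 3*(-49) - 2*(-10) = 134
t_8 = 134 - 3*(-33) - 2*(-49) = 331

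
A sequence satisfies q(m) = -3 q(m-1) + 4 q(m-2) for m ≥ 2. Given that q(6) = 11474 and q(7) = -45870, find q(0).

Rearranging, q(m-2) = (q(m) + 3 q(m-1)) / 4.
q(5) = (-45870 + 3(11474)) / 4 = -11448/4 = -2862
q(4) = (11474 + 3(-2862)) / 4 = 2888/4 = 722
q(3) = (-2862 + 3(722)) / 4 = -696/4 = -174
q(2) = (722 + 3(-174)) / 4 = 200/4 = 50
q(1) = (-174 + 3(50)) / 4 = -24/4 = -6
q(0) = (50 + 3(-6)) / 4 = 32/4 = 8

8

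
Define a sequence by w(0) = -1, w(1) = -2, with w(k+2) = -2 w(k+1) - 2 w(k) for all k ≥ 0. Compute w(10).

w(2) = -2(-2) - 2(-1) = 6
w(3) = -2(6) - 2(-2) = -8
w(4) = -2(-8) - 2(6) = 4
w(5) = -2(4) - 2(-8) = 8
w(6) = -2(8) - 2(4) = -24
w(7) = -2(-24) - 2(8) = 32
w(8) = -2(32) - 2(-24) = -16
w(9) = -2(-16) - 2(32) = -32
w(10) = -2(-32) - 2(-16) = 96

96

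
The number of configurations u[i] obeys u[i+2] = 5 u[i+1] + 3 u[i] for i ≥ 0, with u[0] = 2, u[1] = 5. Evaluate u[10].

u[2] = 5·5 + 3·2 = 31
u[3] = 5·31 + 3·5 = 170
u[4] = 5·170 + 3·31 = 943
u[5] = 5·943 + 3·170 = 5225
u[6] = 5·5225 + 3·943 = 28954
u[7] = 5·28954 + 3·5225 = 160445
u[8] = 5·160445 + 3·28954 = 889087
u[9] = 5·889087 + 3·160445 = 4926770
u[10] = 5·4926770 + 3·889087 = 27301111

27301111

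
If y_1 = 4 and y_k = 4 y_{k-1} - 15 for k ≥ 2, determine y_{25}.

-281474976710651

The fixed point is -15/(1 - 4) = 5, so y_k - 5 = 4(y_{k-1} - 5).
Hence y_k = -1·4^{k-1} + 5.
y_{25} = -1·4^{24} + 5 = -1·281474976710656 + 5 = -281474976710651.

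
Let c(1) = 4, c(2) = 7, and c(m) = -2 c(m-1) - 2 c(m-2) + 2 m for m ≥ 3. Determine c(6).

c(3) = -2*7 - 2*4 + 6 = -16
c(4) = -2*(-16) - 2*7 + 8 = 26
c(5) = -2*26 - 2*(-16) + 10 = -10
c(6) = -2*(-10) - 2*26 + 12 = -20

-20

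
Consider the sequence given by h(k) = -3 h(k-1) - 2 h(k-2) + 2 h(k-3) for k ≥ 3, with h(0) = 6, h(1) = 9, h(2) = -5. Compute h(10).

h(3) = -3*(-5) - 2*9 + 2*6 = 9
h(4) = -3*9 - 2*(-5) + 2*9 = 1
h(5) = -3*1 - 2*9 + 2*(-5) = -31
h(6) = -3*(-31) - 2*1 + 2*9 = 109
h(7) = -3*109 - 2*(-31) + 2*1 = -263
h(8) = -3*(-263) - 2*109 + 2*(-31) = 509
h(9) = -3*509 - 2*(-263) + 2*109 = -783
h(10) = -3*(-783) - 2*509 + 2*(-263) = 805

805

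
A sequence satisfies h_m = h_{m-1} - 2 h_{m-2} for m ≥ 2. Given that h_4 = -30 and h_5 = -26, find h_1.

8

Rearranging, h_{m-2} = (h_m - h_{m-1}) / -2.
h_3 = (-26 - (-30)) / -2 = 4/-2 = -2
h_2 = (-30 - (-2)) / -2 = -28/-2 = 14
h_1 = (-2 - 14) / -2 = -16/-2 = 8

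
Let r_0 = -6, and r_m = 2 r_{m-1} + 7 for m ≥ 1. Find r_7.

121

r_1 = 2*(-6) + 7 = -5
r_2 = 2*(-5) + 7 = -3
r_3 = 2*(-3) + 7 = 1
r_4 = 2*1 + 7 = 9
r_5 = 2*9 + 7 = 25
r_6 = 2*25 + 7 = 57
r_7 = 2*57 + 7 = 121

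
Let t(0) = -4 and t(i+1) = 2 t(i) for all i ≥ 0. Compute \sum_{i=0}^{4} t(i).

-124

t(1) = 2*(-4) = -8
t(2) = 2*(-8) = -16
t(3) = 2*(-16) = -32
t(4) = 2*(-32) = -64
Sum = (-4) + (-8) + (-16) + (-32) + (-64) = -124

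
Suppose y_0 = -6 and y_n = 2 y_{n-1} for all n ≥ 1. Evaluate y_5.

y_1 = 2*(-6) = -12
y_2 = 2*(-12) = -24
y_3 = 2*(-24) = -48
y_4 = 2*(-48) = -96
y_5 = 2*(-96) = -192

-192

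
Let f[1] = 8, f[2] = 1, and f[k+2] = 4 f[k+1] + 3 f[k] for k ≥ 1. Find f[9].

252856

f[3] = 4·1 + 3·8 = 28
f[4] = 4·28 + 3·1 = 115
f[5] = 4·115 + 3·28 = 544
f[6] = 4·544 + 3·115 = 2521
f[7] = 4·2521 + 3·544 = 11716
f[8] = 4·11716 + 3·2521 = 54427
f[9] = 4·54427 + 3·11716 = 252856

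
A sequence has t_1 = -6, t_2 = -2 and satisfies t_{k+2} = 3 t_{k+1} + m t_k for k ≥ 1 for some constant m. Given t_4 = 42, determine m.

t_3 = -6 - 6m
t_4 = -18 - 20m
So -18 - 20m = 42, giving m = -3.

-3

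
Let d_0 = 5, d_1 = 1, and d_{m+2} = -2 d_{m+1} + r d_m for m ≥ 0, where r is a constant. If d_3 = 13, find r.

-1

d_2 = -2 + 5r
d_3 = 4 - 9r
So 4 - 9r = 13, giving r = -1.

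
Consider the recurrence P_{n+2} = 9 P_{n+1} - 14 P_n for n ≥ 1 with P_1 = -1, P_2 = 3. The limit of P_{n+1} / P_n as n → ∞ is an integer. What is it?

The characteristic equation is r^2 - 9r + 14 = 0, which factors as (r - 7)(r - 2) = 0.
So the roots are 7 and 2. Since |7| > |2| and the coefficient of 7^n is non-zero, the ratio tends to 7.

7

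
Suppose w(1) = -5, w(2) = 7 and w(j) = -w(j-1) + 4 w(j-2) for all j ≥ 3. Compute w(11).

-43803

w(3) = -7 + 4(-5) = -27
w(4) = -(-27) + 4(7) = 55
w(5) = -55 + 4(-27) = -163
w(6) = -(-163) + 4(55) = 383
w(7) = -383 + 4(-163) = -1035
w(8) = -(-1035) + 4(383) = 2567
w(9) = -2567 + 4(-1035) = -6707
w(10) = -(-6707) + 4(2567) = 16975
w(11) = -16975 + 4(-6707) = -43803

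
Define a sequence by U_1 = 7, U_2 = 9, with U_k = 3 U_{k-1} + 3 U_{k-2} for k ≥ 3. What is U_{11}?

1946673

U_3 = 3*9 + 3*7 = 48
U_4 = 3*48 + 3*9 = 171
U_5 = 3*171 + 3*48 = 657
U_6 = 3*657 + 3*171 = 2484
U_7 = 3*2484 + 3*657 = 9423
U_8 = 3*9423 + 3*2484 = 35721
U_9 = 3*35721 + 3*9423 = 135432
U_{10} = 3*135432 + 3*35721 = 513459
U_{11} = 3*513459 + 3*135432 = 1946673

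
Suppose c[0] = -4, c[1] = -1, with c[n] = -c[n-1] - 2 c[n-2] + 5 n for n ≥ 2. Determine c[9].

c[2] = -(-1) - 2·(-4) + 10 = 19
c[3] = -19 - 2·(-1) + 15 = -2
c[4] = -(-2) - 2·19 + 20 = -16
c[5] = -(-16) - 2·(-2) + 25 = 45
c[6] = -45 - 2·(-16) + 30 = 17
c[7] = -17 - 2·45 + 35 = -72
c[8] = -(-72) - 2·17 + 40 = 78
c[9] = -78 - 2·(-72) + 45 = 111

111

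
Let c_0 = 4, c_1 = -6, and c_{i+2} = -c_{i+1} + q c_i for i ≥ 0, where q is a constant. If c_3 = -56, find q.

c_2 = 6 + 4q
c_3 = -6 - 10q
So -6 - 10q = -56, giving q = 5.

5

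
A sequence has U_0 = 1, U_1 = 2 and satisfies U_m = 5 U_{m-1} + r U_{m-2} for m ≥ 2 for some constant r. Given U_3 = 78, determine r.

4

U_2 = 10 + r
U_3 = 50 + 7r
So 50 + 7r = 78, giving r = 4.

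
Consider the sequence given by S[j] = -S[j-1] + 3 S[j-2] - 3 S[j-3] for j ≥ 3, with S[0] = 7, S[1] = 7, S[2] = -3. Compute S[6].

-159

S[3] = -(-3) + 3(7) - 3(7) = 3
S[4] = -3 + 3(-3) - 3(7) = -33
S[5] = -(-33) + 3(3) - 3(-3) = 51
S[6] = -51 + 3(-33) - 3(3) = -159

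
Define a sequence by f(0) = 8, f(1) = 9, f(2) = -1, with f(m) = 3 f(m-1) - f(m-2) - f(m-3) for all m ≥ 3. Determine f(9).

-6663

f(3) = 3·(-1) - 9 - 8 = -20
f(4) = 3·(-20) - (-1) - 9 = -68
f(5) = 3·(-68) - (-20) - (-1) = -183
f(6) = 3·(-183) - (-68) - (-20) = -461
f(7) = 3·(-461) - (-183) - (-68) = -1132
f(8) = 3·(-1132) - (-461) - (-183) = -2752
f(9) = 3·(-2752) - (-1132) - (-461) = -6663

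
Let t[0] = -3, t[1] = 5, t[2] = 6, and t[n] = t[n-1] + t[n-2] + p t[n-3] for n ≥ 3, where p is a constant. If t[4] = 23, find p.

3

t[3] = 11 - 3p
t[4] = 17 + 2p
So 17 + 2p = 23, giving p = 3.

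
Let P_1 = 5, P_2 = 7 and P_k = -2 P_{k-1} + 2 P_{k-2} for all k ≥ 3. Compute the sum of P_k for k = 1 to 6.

126

P_3 = -2(7) + 2(5) = -4
P_4 = -2(-4) + 2(7) = 22
P_5 = -2(22) + 2(-4) = -52
P_6 = -2(-52) + 2(22) = 148
Sum = 5 + 7 + (-4) + 22 + (-52) + 148 = 126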